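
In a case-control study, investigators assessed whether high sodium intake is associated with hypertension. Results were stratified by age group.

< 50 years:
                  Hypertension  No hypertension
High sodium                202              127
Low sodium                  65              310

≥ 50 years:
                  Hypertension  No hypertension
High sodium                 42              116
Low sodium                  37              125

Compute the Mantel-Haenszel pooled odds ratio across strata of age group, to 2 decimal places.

OR_MH = Σ(aᵢdᵢ/nᵢ) / Σ(bᵢcᵢ/nᵢ), where nᵢ is the stratum total.
Stratum 1 (< 50 years): n = 704; a·d/n = 202·310/704 = 88.9489; b·c/n = 127·65/704 = 11.7259
Stratum 2 (≥ 50 years): n = 320; a·d/n = 42·125/320 = 16.4062; b·c/n = 116·37/320 = 13.4125
OR_MH = (88.9489 + 16.4062) / (11.7259 + 13.4125) = 105.3551 / 25.1384 = 4.19101

4.19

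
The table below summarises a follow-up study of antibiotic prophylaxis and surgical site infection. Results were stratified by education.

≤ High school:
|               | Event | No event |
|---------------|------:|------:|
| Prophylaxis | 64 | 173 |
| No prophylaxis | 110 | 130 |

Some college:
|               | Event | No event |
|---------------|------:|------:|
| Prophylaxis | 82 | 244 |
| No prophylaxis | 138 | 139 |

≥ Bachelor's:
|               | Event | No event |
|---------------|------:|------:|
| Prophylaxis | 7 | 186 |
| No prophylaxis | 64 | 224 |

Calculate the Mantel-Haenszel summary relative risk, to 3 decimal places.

0.478

RR_MH = Σ(aᵢ·n₀ᵢ/nᵢ) / Σ(cᵢ·n₁ᵢ/nᵢ), with n₁ᵢ = aᵢ+bᵢ (exposed), n₀ᵢ = cᵢ+dᵢ (unexposed), nᵢ = n₁ᵢ+n₀ᵢ.
Stratum 1 (≤ High school): n₁ = 237, n₀ = 240, n = 477; a·n₀/n = 64·240/477 = 32.2013; c·n₁/n = 110·237/477 = 54.6541
Stratum 2 (Some college): n₁ = 326, n₀ = 277, n = 603; a·n₀/n = 82·277/603 = 37.6683; c·n₁/n = 138·326/603 = 74.6070
Stratum 3 (≥ Bachelor's): n₁ = 193, n₀ = 288, n = 481; a·n₀/n = 7·288/481 = 4.1913; c·n₁/n = 64·193/481 = 25.6798
RR_MH = (32.2013 + 37.6683 + 4.1913) / (54.6541 + 74.6070 + 25.6798) = 74.0609 / 154.9409 = 0.47799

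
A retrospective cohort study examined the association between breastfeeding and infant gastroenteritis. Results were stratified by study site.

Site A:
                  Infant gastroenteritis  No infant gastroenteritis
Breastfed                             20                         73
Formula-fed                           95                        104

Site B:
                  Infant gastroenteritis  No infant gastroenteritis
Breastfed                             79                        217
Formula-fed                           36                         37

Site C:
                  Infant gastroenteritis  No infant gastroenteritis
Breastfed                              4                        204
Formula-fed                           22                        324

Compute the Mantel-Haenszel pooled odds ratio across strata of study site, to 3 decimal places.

0.328

OR_MH = Σ(aᵢdᵢ/nᵢ) / Σ(bᵢcᵢ/nᵢ), where nᵢ is the stratum total.
Stratum 1 (Site A): n = 292; a·d/n = 20·104/292 = 7.1233; b·c/n = 73·95/292 = 23.7500
Stratum 2 (Site B): n = 369; a·d/n = 79·37/369 = 7.9214; b·c/n = 217·36/369 = 21.1707
Stratum 3 (Site C): n = 554; a·d/n = 4·324/554 = 2.3394; b·c/n = 204·22/554 = 8.1011
OR_MH = (7.1233 + 7.9214 + 2.3394) / (23.7500 + 21.1707 + 8.1011) = 17.3840 / 53.0218 = 0.32787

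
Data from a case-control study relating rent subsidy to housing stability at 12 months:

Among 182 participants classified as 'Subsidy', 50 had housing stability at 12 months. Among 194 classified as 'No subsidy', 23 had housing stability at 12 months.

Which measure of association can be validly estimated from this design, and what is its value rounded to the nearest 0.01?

From the description: a = 50, b = 132, c = 23, d = 171.
This is a case-control study: participants were sampled on outcome status, so risks in the source population cannot be estimated directly — relative risk is not valid here. The odds ratio is the appropriate measure.
OR = (a·d)/(b·c) = (50 × 171) / (132 × 23) = 8550 / 3036 = 2.81621

2.82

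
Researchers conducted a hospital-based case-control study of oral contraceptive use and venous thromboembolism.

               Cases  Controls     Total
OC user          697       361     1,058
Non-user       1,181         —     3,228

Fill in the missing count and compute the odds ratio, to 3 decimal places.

The missing cell is in the unexposed row: 3228 − 1181 = 2047.
So a = 697, b = 361, c = 1181, d = 2047.
OR = (a·d)/(b·c) = (697 × 2047) / (361 × 1181) = 1426759 / 426341 = 3.34652

3.347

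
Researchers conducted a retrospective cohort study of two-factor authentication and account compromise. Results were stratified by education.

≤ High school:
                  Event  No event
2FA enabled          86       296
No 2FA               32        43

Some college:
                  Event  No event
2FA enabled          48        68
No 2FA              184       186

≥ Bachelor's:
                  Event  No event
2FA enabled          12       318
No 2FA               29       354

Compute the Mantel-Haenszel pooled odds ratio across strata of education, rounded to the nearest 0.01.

OR_MH = Σ(aᵢdᵢ/nᵢ) / Σ(bᵢcᵢ/nᵢ), where nᵢ is the stratum total.
Stratum 1 (≤ High school): n = 457; a·d/n = 86·43/457 = 8.0919; b·c/n = 296·32/457 = 20.7265
Stratum 2 (Some college): n = 486; a·d/n = 48·186/486 = 18.3704; b·c/n = 68·184/486 = 25.7449
Stratum 3 (≥ Bachelor's): n = 713; a·d/n = 12·354/713 = 5.9579; b·c/n = 318·29/713 = 12.9341
OR_MH = (8.0919 + 18.3704 + 5.9579) / (20.7265 + 25.7449 + 12.9341) = 32.4202 / 59.4054 = 0.54574

0.55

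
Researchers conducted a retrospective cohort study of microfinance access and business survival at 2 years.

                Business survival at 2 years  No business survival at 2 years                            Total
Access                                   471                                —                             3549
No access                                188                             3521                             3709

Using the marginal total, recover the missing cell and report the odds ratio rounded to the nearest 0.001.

The missing cell is in the exposed row: 3549 − 471 = 3078.
So a = 471, b = 3078, c = 188, d = 3521.
OR = (a·d)/(b·c) = (471 × 3521) / (3078 × 188) = 1658391 / 578664 = 2.86590

2.866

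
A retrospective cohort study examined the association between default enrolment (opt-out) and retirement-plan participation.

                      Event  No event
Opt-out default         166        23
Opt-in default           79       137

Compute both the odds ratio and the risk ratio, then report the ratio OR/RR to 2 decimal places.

5.21

Cells: a = 166, b = 23, c = 79, d = 137.
OR = (166·137)/(23·79) = 22742/1817 = 12.51624
Risk in exposed = 166/189 = 0.87831; risk in unexposed = 79/216 = 0.36574; RR = 2.40145
OR/RR = 12.51624 / 2.40145 = 5.21196
The outcome is not rare, so the OR lies further from 1 than the RR.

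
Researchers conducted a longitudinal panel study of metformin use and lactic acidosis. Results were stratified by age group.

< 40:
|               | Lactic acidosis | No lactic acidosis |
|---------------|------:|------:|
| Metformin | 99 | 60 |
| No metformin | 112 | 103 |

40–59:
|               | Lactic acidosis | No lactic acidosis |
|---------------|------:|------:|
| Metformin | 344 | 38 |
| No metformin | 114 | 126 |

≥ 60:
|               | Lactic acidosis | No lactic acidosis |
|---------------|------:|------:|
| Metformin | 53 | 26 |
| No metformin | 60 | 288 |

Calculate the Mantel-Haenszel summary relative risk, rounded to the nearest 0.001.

1.809

RR_MH = Σ(aᵢ·n₀ᵢ/nᵢ) / Σ(cᵢ·n₁ᵢ/nᵢ), with n₁ᵢ = aᵢ+bᵢ (exposed), n₀ᵢ = cᵢ+dᵢ (unexposed), nᵢ = n₁ᵢ+n₀ᵢ.
Stratum 1 (< 40): n₁ = 159, n₀ = 215, n = 374; a·n₀/n = 99·215/374 = 56.9118; c·n₁/n = 112·159/374 = 47.6150
Stratum 2 (40–59): n₁ = 382, n₀ = 240, n = 622; a·n₀/n = 344·240/622 = 132.7331; c·n₁/n = 114·382/622 = 70.0129
Stratum 3 (≥ 60): n₁ = 79, n₀ = 348, n = 427; a·n₀/n = 53·348/427 = 43.1944; c·n₁/n = 60·79/427 = 11.1007
RR_MH = (56.9118 + 132.7331 + 43.1944) / (47.6150 + 70.0129 + 11.1007) = 232.8393 / 128.7285 = 1.80876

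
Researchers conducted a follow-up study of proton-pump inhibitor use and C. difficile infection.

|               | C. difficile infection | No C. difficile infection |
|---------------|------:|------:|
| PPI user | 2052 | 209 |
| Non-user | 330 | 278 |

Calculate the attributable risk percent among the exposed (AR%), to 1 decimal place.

40.2

Cells: a = 2052, b = 209, c = 330, d = 278.
Risk in exposed = 2052/2261 = 0.90756; risk in unexposed = 330/608 = 0.54276.
RR = 0.90756/0.54276 = 1.67212
AR% = (RR − 1)/RR × 100 = (1.67212 − 1)/1.67212 × 100 = 40.1955%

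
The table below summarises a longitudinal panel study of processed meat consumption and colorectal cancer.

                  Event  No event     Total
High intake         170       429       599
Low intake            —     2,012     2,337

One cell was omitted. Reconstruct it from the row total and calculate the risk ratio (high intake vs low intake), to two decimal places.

The missing cell is in the unexposed row: 2337 − 2012 = 325.
So a = 170, b = 429, c = 325, d = 2012.
RR = [a/(a+b)] / [c/(c+d)] = (170/599) / (325/2337) = 0.28381/0.13907 = 2.04079

2.04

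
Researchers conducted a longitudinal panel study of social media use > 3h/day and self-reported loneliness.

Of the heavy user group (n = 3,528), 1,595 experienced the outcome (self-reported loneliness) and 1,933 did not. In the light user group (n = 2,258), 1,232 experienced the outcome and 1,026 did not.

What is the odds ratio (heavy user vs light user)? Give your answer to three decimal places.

From the description: a = 1595, b = 1933, c = 1232, d = 1026.
OR = (a·d)/(b·c) = (1595 × 1026) / (1933 × 1232) = 1636470 / 2381456 = 0.68717
Exposure is associated with lower odds of self-reported loneliness (OR = 0.69 < 1).

0.687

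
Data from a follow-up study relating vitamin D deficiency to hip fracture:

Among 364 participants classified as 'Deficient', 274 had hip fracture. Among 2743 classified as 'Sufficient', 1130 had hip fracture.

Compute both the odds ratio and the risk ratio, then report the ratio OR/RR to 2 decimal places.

From the description: a = 274, b = 90, c = 1130, d = 1613.
OR = (274·1613)/(90·1130) = 441962/101700 = 4.34574
Risk in exposed = 274/364 = 0.75275; risk in unexposed = 1130/2743 = 0.41196; RR = 1.82724
OR/RR = 4.34574 / 1.82724 = 2.37830
The outcome is not rare, so the OR lies further from 1 than the RR.

2.38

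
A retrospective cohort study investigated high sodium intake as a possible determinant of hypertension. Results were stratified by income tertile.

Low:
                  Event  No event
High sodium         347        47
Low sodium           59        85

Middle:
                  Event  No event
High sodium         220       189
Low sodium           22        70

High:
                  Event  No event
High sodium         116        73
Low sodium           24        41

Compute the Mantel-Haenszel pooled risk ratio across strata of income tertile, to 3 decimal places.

RR_MH = Σ(aᵢ·n₀ᵢ/nᵢ) / Σ(cᵢ·n₁ᵢ/nᵢ), with n₁ᵢ = aᵢ+bᵢ (exposed), n₀ᵢ = cᵢ+dᵢ (unexposed), nᵢ = n₁ᵢ+n₀ᵢ.
Stratum 1 (Low): n₁ = 394, n₀ = 144, n = 538; a·n₀/n = 347·144/538 = 92.8773; c·n₁/n = 59·394/538 = 43.2082
Stratum 2 (Middle): n₁ = 409, n₀ = 92, n = 501; a·n₀/n = 220·92/501 = 40.3992; c·n₁/n = 22·409/501 = 17.9601
Stratum 3 (High): n₁ = 189, n₀ = 65, n = 254; a·n₀/n = 116·65/254 = 29.6850; c·n₁/n = 24·189/254 = 17.8583
RR_MH = (92.8773 + 40.3992 + 29.6850) / (43.2082 + 17.9601 + 17.8583) = 162.9616 / 79.0265 = 2.06211

2.062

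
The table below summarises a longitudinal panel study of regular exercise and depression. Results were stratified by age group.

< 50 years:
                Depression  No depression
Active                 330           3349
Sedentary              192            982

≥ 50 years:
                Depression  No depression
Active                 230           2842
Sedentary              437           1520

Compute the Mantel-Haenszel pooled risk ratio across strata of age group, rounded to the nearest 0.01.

RR_MH = Σ(aᵢ·n₀ᵢ/nᵢ) / Σ(cᵢ·n₁ᵢ/nᵢ), with n₁ᵢ = aᵢ+bᵢ (exposed), n₀ᵢ = cᵢ+dᵢ (unexposed), nᵢ = n₁ᵢ+n₀ᵢ.
Stratum 1 (< 50 years): n₁ = 3679, n₀ = 1174, n = 4853; a·n₀/n = 330·1174/4853 = 79.8310; c·n₁/n = 192·3679/4853 = 145.5529
Stratum 2 (≥ 50 years): n₁ = 3072, n₀ = 1957, n = 5029; a·n₀/n = 230·1957/5029 = 89.5029; c·n₁/n = 437·3072/5029 = 266.9445
RR_MH = (79.8310 + 89.5029) / (145.5529 + 266.9445) = 169.3339 / 412.4974 = 0.41051

0.41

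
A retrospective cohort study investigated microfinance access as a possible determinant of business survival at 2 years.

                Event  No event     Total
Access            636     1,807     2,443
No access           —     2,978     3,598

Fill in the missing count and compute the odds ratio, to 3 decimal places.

The missing cell is in the unexposed row: 3598 − 2978 = 620.
So a = 636, b = 1807, c = 620, d = 2978.
OR = (a·d)/(b·c) = (636 × 2978) / (1807 × 620) = 1894008 / 1120340 = 1.69057

1.691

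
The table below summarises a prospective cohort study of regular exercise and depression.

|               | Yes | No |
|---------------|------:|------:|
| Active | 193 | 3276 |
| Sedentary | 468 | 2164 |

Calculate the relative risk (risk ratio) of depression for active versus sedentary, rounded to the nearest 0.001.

Cells: a = 193, b = 3276, c = 468, d = 2164.
Risk in exposed = 193/3469 = 0.05564; risk in unexposed = 468/2632 = 0.17781.
RR = 0.05564 / 0.17781 = 0.31289
The risk is 69% lower among the exposed than among the unexposed.

0.313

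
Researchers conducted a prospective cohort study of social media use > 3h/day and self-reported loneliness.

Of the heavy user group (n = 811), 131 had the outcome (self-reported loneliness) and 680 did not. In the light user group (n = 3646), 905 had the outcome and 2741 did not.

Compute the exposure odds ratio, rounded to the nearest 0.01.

From the description: a = 131, b = 680, c = 905, d = 2741.
OR = (a·d)/(b·c) = (131 × 2741) / (680 × 905) = 359071 / 615400 = 0.58348
Exposure is associated with lower odds of self-reported loneliness (OR = 0.58 < 1).

0.58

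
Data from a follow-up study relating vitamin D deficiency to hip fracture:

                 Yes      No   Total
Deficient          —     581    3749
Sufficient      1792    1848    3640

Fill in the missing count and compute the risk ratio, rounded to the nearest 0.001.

1.716

The missing cell is in the exposed row: 3749 − 581 = 3168.
So a = 3168, b = 581, c = 1792, d = 1848.
RR = [a/(a+b)] / [c/(c+d)] = (3168/3749) / (1792/3640) = 0.84503/0.49231 = 1.71646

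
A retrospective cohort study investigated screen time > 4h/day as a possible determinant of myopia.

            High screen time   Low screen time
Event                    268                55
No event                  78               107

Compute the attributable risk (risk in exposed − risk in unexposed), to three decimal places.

0.435

Reading the table with exposure as columns: a = 268 (High screen time, case), b = 78 (High screen time, non-case), c = 55 (Low screen time, case), d = 107.
Risk in exposed = 268/346 = 0.774566; risk in unexposed = 55/162 = 0.339506.
Risk difference = 0.774566 − 0.339506 = 0.435060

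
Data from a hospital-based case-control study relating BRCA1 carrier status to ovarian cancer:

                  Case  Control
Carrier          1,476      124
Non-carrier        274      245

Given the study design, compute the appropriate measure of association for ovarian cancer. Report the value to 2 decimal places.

10.64

Cells: a = 1476, b = 124, c = 274, d = 245.
This is a hospital-based case-control study: participants were sampled on outcome status, so risks in the source population cannot be estimated directly — relative risk is not valid here. The odds ratio is the appropriate measure.
OR = (a·d)/(b·c) = (1476 × 245) / (124 × 274) = 361620 / 33976 = 10.64340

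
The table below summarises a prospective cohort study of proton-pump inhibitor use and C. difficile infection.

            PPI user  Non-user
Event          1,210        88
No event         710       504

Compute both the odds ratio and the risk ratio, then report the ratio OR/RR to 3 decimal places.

Reading the table with exposure as columns: a = 1210 (PPI user, case), b = 710 (PPI user, non-case), c = 88 (Non-user, case), d = 504.
OR = (1210·504)/(710·88) = 609840/62480 = 9.76056
Risk in exposed = 1210/1920 = 0.63021; risk in unexposed = 88/592 = 0.14865; RR = 4.23958
OR/RR = 9.76056 / 4.23958 = 2.30225
The outcome is not rare, so the OR lies further from 1 than the RR.

2.302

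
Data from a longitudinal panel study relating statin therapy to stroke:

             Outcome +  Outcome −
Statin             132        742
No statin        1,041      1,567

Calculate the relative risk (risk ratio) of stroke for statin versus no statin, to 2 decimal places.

Cells: a = 132, b = 742, c = 1041, d = 1567.
Risk in exposed = 132/874 = 0.15103; risk in unexposed = 1041/2608 = 0.39916.
RR = 0.15103 / 0.39916 = 0.37837
The risk is 62% lower among the exposed than among the unexposed.

0.38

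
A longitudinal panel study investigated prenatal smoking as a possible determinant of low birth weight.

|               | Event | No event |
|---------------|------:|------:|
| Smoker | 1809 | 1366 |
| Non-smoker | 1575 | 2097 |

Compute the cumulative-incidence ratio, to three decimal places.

Cells: a = 1809, b = 1366, c = 1575, d = 2097.
Risk in exposed = 1809/3175 = 0.56976; risk in unexposed = 1575/3672 = 0.42892.
RR = 0.56976 / 0.42892 = 1.32836
The risk among the exposed is 1.33 times that among the unexposed.

1.328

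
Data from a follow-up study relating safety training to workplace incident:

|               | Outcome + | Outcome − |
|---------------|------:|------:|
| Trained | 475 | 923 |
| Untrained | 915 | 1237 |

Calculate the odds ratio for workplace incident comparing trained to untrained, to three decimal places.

Cells: a = 475, b = 923, c = 915, d = 1237.
OR = (a·d)/(b·c) = (475 × 1237) / (923 × 915) = 587575 / 844545 = 0.69573
Exposure is associated with lower odds of workplace incident (OR = 0.70 < 1).

0.696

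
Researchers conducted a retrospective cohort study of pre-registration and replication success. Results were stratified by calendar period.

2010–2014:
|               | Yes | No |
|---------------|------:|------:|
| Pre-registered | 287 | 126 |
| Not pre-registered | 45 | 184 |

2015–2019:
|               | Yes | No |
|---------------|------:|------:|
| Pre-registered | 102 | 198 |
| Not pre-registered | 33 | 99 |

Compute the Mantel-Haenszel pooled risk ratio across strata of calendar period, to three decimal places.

RR_MH = Σ(aᵢ·n₀ᵢ/nᵢ) / Σ(cᵢ·n₁ᵢ/nᵢ), with n₁ᵢ = aᵢ+bᵢ (exposed), n₀ᵢ = cᵢ+dᵢ (unexposed), nᵢ = n₁ᵢ+n₀ᵢ.
Stratum 1 (2010–2014): n₁ = 413, n₀ = 229, n = 642; a·n₀/n = 287·229/642 = 102.3723; c·n₁/n = 45·413/642 = 28.9486
Stratum 2 (2015–2019): n₁ = 300, n₀ = 132, n = 432; a·n₀/n = 102·132/432 = 31.1667; c·n₁/n = 33·300/432 = 22.9167
RR_MH = (102.3723 + 31.1667) / (28.9486 + 22.9167) = 133.5389 / 51.8653 = 2.57473

2.575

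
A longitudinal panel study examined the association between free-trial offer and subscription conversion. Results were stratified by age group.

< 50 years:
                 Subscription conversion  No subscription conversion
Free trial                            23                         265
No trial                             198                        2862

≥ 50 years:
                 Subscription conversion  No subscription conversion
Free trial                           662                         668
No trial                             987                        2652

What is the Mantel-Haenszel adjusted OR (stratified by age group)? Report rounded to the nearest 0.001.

OR_MH = Σ(aᵢdᵢ/nᵢ) / Σ(bᵢcᵢ/nᵢ), where nᵢ is the stratum total.
Stratum 1 (< 50 years): n = 3348; a·d/n = 23·2862/3348 = 19.6613; b·c/n = 265·198/3348 = 15.6720
Stratum 2 (≥ 50 years): n = 4969; a·d/n = 662·2652/4969 = 353.3154; b·c/n = 668·987/4969 = 132.6859
OR_MH = (19.6613 + 353.3154) / (15.6720 + 132.6859) = 372.9766 / 148.3579 = 2.51403

2.514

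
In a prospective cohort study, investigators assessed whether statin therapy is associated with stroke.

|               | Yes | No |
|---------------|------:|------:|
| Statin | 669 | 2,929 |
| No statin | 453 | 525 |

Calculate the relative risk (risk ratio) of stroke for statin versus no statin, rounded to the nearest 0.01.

Cells: a = 669, b = 2929, c = 453, d = 525.
Risk in exposed = 669/3598 = 0.18594; risk in unexposed = 453/978 = 0.46319.
RR = 0.18594 / 0.46319 = 0.40143
The risk is 60% lower among the exposed than among the unexposed.

0.40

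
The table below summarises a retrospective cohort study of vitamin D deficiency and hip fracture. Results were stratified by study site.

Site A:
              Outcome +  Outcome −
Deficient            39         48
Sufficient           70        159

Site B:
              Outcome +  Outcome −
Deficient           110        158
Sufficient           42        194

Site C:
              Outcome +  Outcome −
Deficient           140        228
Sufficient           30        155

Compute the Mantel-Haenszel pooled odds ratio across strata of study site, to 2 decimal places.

OR_MH = Σ(aᵢdᵢ/nᵢ) / Σ(bᵢcᵢ/nᵢ), where nᵢ is the stratum total.
Stratum 1 (Site A): n = 316; a·d/n = 39·159/316 = 19.6234; b·c/n = 48·70/316 = 10.6329
Stratum 2 (Site B): n = 504; a·d/n = 110·194/504 = 42.3413; b·c/n = 158·42/504 = 13.1667
Stratum 3 (Site C): n = 553; a·d/n = 140·155/553 = 39.2405; b·c/n = 228·30/553 = 12.3689
OR_MH = (19.6234 + 42.3413 + 39.2405) / (10.6329 + 13.1667 + 12.3689) = 101.2052 / 36.1685 = 2.79816

2.80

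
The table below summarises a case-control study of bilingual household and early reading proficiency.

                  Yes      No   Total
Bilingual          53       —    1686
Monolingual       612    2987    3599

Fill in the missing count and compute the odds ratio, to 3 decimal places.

The missing cell is in the exposed row: 1686 − 53 = 1633.
So a = 53, b = 1633, c = 612, d = 2987.
OR = (a·d)/(b·c) = (53 × 2987) / (1633 × 612) = 158311 / 999396 = 0.15841

0.158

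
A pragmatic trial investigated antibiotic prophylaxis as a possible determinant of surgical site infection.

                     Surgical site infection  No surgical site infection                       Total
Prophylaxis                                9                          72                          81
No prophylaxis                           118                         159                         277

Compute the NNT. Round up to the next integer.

Risk in treated group = 9/81 = 0.11111; risk in control = 118/277 = 0.42599.
Absolute risk reduction = 0.42599 − 0.11111 = 0.31488
NNT = 1 / ARR = 1 / 0.31488 = 3.176 → round up → 4

4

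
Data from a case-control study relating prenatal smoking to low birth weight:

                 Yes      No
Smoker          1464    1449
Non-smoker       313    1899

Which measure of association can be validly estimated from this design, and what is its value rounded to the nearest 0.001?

6.130

Cells: a = 1464, b = 1449, c = 313, d = 1899.
This is a case-control study: participants were sampled on outcome status, so risks in the source population cannot be estimated directly — relative risk is not valid here. The odds ratio is the appropriate measure.
OR = (a·d)/(b·c) = (1464 × 1899) / (1449 × 313) = 2780136 / 453537 = 6.12990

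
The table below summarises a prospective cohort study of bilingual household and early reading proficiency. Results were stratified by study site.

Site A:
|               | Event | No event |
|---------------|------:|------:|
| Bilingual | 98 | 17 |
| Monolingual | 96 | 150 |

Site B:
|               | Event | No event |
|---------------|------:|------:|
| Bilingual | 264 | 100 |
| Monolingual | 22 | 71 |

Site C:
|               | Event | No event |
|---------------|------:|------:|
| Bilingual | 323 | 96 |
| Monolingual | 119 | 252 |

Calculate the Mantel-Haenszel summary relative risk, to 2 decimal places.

RR_MH = Σ(aᵢ·n₀ᵢ/nᵢ) / Σ(cᵢ·n₁ᵢ/nᵢ), with n₁ᵢ = aᵢ+bᵢ (exposed), n₀ᵢ = cᵢ+dᵢ (unexposed), nᵢ = n₁ᵢ+n₀ᵢ.
Stratum 1 (Site A): n₁ = 115, n₀ = 246, n = 361; a·n₀/n = 98·246/361 = 66.7812; c·n₁/n = 96·115/361 = 30.5817
Stratum 2 (Site B): n₁ = 364, n₀ = 93, n = 457; a·n₀/n = 264·93/457 = 53.7243; c·n₁/n = 22·364/457 = 17.5230
Stratum 3 (Site C): n₁ = 419, n₀ = 371, n = 790; a·n₀/n = 323·371/790 = 151.6873; c·n₁/n = 119·419/790 = 63.1152
RR_MH = (66.7812 + 53.7243 + 151.6873) / (30.5817 + 17.5230 + 63.1152) = 272.1928 / 111.2199 = 2.44734

2.45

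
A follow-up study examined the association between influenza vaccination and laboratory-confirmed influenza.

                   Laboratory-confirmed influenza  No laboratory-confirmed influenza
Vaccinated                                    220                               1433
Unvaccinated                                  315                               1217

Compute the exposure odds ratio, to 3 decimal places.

0.593

Cells: a = 220, b = 1433, c = 315, d = 1217.
OR = (a·d)/(b·c) = (220 × 1217) / (1433 × 315) = 267740 / 451395 = 0.59314
Exposure is associated with lower odds of laboratory-confirmed influenza (OR = 0.59 < 1).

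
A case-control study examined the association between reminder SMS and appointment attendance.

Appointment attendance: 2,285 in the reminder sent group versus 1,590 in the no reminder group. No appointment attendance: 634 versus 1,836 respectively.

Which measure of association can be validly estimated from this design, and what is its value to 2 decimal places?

From the description: a = 2285, b = 634, c = 1590, d = 1836.
This is a case-control study: participants were sampled on outcome status, so risks in the source population cannot be estimated directly — relative risk is not valid here. The odds ratio is the appropriate measure.
OR = (a·d)/(b·c) = (2285 × 1836) / (634 × 1590) = 4195260 / 1008060 = 4.16172

4.16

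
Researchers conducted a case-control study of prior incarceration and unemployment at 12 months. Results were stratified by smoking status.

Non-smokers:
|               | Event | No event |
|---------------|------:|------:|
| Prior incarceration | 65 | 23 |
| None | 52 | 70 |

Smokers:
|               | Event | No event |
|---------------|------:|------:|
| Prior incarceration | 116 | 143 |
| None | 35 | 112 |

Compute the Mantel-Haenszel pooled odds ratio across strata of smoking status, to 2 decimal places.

OR_MH = Σ(aᵢdᵢ/nᵢ) / Σ(bᵢcᵢ/nᵢ), where nᵢ is the stratum total.
Stratum 1 (Non-smokers): n = 210; a·d/n = 65·70/210 = 21.6667; b·c/n = 23·52/210 = 5.6952
Stratum 2 (Smokers): n = 406; a·d/n = 116·112/406 = 32.0000; b·c/n = 143·35/406 = 12.3276
OR_MH = (21.6667 + 32.0000) / (5.6952 + 12.3276) = 53.6667 / 18.0228 = 2.97771

2.98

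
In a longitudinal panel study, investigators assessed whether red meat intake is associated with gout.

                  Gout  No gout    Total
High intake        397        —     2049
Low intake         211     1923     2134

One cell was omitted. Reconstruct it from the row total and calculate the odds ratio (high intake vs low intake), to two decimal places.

2.19

The missing cell is in the exposed row: 2049 − 397 = 1652.
So a = 397, b = 1652, c = 211, d = 1923.
OR = (a·d)/(b·c) = (397 × 1923) / (1652 × 211) = 763431 / 348572 = 2.19017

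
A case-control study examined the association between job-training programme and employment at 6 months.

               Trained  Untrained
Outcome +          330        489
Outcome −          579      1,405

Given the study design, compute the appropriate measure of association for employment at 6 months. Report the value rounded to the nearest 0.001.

Reading the table with exposure as columns: a = 330 (Trained, case), b = 579 (Trained, non-case), c = 489 (Untrained, case), d = 1405.
This is a case-control study: participants were sampled on outcome status, so risks in the source population cannot be estimated directly — relative risk is not valid here. The odds ratio is the appropriate measure.
OR = (a·d)/(b·c) = (330 × 1405) / (579 × 489) = 463650 / 283131 = 1.63758

1.638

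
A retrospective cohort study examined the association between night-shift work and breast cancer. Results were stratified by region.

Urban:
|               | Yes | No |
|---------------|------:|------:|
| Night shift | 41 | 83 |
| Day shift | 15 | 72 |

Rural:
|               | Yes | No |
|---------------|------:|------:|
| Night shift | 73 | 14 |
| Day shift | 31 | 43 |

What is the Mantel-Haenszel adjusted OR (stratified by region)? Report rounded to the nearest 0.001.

OR_MH = Σ(aᵢdᵢ/nᵢ) / Σ(bᵢcᵢ/nᵢ), where nᵢ is the stratum total.
Stratum 1 (Urban): n = 211; a·d/n = 41·72/211 = 13.9905; b·c/n = 83·15/211 = 5.9005
Stratum 2 (Rural): n = 161; a·d/n = 73·43/161 = 19.4969; b·c/n = 14·31/161 = 2.6957
OR_MH = (13.9905 + 19.4969) / (5.9005 + 2.6957) = 33.4874 / 8.5961 = 3.89564

3.896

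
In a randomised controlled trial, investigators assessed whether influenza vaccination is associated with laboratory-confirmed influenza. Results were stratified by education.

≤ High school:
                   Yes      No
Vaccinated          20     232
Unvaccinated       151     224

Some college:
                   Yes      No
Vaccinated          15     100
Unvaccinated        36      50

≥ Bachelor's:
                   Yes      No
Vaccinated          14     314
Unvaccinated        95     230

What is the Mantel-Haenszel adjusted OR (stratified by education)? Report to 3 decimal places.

0.132

OR_MH = Σ(aᵢdᵢ/nᵢ) / Σ(bᵢcᵢ/nᵢ), where nᵢ is the stratum total.
Stratum 1 (≤ High school): n = 627; a·d/n = 20·224/627 = 7.1451; b·c/n = 232·151/627 = 55.8724
Stratum 2 (Some college): n = 201; a·d/n = 15·50/201 = 3.7313; b·c/n = 100·36/201 = 17.9104
Stratum 3 (≥ Bachelor's): n = 653; a·d/n = 14·230/653 = 4.9311; b·c/n = 314·95/653 = 45.6815
OR_MH = (7.1451 + 3.7313 + 4.9311) / (55.8724 + 17.9104 + 45.6815) = 15.8076 / 119.4643 = 0.13232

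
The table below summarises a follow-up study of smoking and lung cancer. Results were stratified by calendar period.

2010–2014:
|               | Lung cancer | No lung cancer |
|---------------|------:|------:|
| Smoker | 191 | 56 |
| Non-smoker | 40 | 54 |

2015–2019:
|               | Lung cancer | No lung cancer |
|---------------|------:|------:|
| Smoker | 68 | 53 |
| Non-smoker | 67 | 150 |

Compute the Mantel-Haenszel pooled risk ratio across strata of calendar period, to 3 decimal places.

RR_MH = Σ(aᵢ·n₀ᵢ/nᵢ) / Σ(cᵢ·n₁ᵢ/nᵢ), with n₁ᵢ = aᵢ+bᵢ (exposed), n₀ᵢ = cᵢ+dᵢ (unexposed), nᵢ = n₁ᵢ+n₀ᵢ.
Stratum 1 (2010–2014): n₁ = 247, n₀ = 94, n = 341; a·n₀/n = 191·94/341 = 52.6510; c·n₁/n = 40·247/341 = 28.9736
Stratum 2 (2015–2019): n₁ = 121, n₀ = 217, n = 338; a·n₀/n = 68·217/338 = 43.6568; c·n₁/n = 67·121/338 = 23.9852
RR_MH = (52.6510 + 43.6568) / (28.9736 + 23.9852) = 96.3078 / 52.9588 = 1.81854

1.819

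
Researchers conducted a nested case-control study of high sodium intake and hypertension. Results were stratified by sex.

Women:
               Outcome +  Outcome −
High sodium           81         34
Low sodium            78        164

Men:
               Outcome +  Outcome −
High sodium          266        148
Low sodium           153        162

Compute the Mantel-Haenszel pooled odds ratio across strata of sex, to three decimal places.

2.502

OR_MH = Σ(aᵢdᵢ/nᵢ) / Σ(bᵢcᵢ/nᵢ), where nᵢ is the stratum total.
Stratum 1 (Women): n = 357; a·d/n = 81·164/357 = 37.2101; b·c/n = 34·78/357 = 7.4286
Stratum 2 (Men): n = 729; a·d/n = 266·162/729 = 59.1111; b·c/n = 148·153/729 = 31.0617
OR_MH = (37.2101 + 59.1111) / (7.4286 + 31.0617) = 96.3212 / 38.4903 = 2.50248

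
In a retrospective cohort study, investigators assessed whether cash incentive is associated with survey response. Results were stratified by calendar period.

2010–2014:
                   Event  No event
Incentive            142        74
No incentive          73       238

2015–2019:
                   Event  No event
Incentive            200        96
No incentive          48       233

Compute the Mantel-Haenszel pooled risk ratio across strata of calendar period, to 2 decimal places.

3.32

RR_MH = Σ(aᵢ·n₀ᵢ/nᵢ) / Σ(cᵢ·n₁ᵢ/nᵢ), with n₁ᵢ = aᵢ+bᵢ (exposed), n₀ᵢ = cᵢ+dᵢ (unexposed), nᵢ = n₁ᵢ+n₀ᵢ.
Stratum 1 (2010–2014): n₁ = 216, n₀ = 311, n = 527; a·n₀/n = 142·311/527 = 83.7989; c·n₁/n = 73·216/527 = 29.9203
Stratum 2 (2015–2019): n₁ = 296, n₀ = 281, n = 577; a·n₀/n = 200·281/577 = 97.4003; c·n₁/n = 48·296/577 = 24.6239
RR_MH = (83.7989 + 97.4003) / (29.9203 + 24.6239) = 181.1992 / 54.5442 = 3.32206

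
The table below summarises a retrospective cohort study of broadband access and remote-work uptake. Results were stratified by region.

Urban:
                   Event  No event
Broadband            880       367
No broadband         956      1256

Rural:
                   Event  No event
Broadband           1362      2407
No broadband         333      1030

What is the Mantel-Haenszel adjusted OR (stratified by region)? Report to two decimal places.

2.30

OR_MH = Σ(aᵢdᵢ/nᵢ) / Σ(bᵢcᵢ/nᵢ), where nᵢ is the stratum total.
Stratum 1 (Urban): n = 3459; a·d/n = 880·1256/3459 = 319.5374; b·c/n = 367·956/3459 = 101.4316
Stratum 2 (Rural): n = 5132; a·d/n = 1362·1030/5132 = 273.3554; b·c/n = 2407·333/5132 = 156.1830
OR_MH = (319.5374 + 273.3554) / (101.4316 + 156.1830) = 592.8929 / 257.6146 = 2.30147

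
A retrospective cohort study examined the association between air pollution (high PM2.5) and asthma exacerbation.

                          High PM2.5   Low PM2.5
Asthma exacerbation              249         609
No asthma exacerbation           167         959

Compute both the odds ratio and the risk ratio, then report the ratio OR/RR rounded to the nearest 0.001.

Reading the table with exposure as columns: a = 249 (High PM2.5, case), b = 167 (High PM2.5, non-case), c = 609 (Low PM2.5, case), d = 959.
OR = (249·959)/(167·609) = 238791/101703 = 2.34792
Risk in exposed = 249/416 = 0.59856; risk in unexposed = 609/1568 = 0.38839; RR = 1.54111
OR/RR = 2.34792 / 1.54111 = 1.52352
The outcome is not rare, so the OR lies further from 1 than the RR.

1.524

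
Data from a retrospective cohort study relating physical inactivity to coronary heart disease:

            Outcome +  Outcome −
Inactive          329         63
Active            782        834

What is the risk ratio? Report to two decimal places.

1.73

Cells: a = 329, b = 63, c = 782, d = 834.
Risk in exposed = 329/392 = 0.83929; risk in unexposed = 782/1616 = 0.48391.
RR = 0.83929 / 0.48391 = 1.73438
The risk among the exposed is 1.73 times that among the unexposed.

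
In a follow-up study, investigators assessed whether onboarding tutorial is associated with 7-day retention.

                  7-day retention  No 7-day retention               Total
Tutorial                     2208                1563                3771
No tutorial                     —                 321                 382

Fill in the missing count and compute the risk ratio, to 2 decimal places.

The missing cell is in the unexposed row: 382 − 321 = 61.
So a = 2208, b = 1563, c = 61, d = 321.
RR = [a/(a+b)] / [c/(c+d)] = (2208/3771) / (61/382) = 0.58552/0.15969 = 3.66671

3.67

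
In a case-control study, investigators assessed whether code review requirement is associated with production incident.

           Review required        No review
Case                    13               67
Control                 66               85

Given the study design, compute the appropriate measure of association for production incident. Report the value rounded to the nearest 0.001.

Reading the table with exposure as columns: a = 13 (Review required, case), b = 66 (Review required, non-case), c = 67 (No review, case), d = 85.
This is a case-control study: participants were sampled on outcome status, so risks in the source population cannot be estimated directly — relative risk is not valid here. The odds ratio is the appropriate measure.
OR = (a·d)/(b·c) = (13 × 85) / (66 × 67) = 1105 / 4422 = 0.24989

0.250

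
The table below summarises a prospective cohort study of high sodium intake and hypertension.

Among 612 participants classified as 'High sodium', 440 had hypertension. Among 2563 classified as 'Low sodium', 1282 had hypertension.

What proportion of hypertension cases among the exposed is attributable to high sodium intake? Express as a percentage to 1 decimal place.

From the description: a = 440, b = 172, c = 1282, d = 1281.
Risk in exposed = 440/612 = 0.71895; risk in unexposed = 1282/2563 = 0.50020.
RR = 0.71895/0.50020 = 1.43735
AR% = (RR − 1)/RR × 100 = (1.43735 − 1)/1.43735 × 100 = 30.4274%

30.4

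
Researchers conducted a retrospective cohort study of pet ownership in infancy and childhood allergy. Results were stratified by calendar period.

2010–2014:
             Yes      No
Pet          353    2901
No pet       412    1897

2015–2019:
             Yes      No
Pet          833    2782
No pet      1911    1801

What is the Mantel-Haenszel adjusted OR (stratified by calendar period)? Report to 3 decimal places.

0.346

OR_MH = Σ(aᵢdᵢ/nᵢ) / Σ(bᵢcᵢ/nᵢ), where nᵢ is the stratum total.
Stratum 1 (2010–2014): n = 5563; a·d/n = 353·1897/5563 = 120.3741; b·c/n = 2901·412/5563 = 214.8503
Stratum 2 (2015–2019): n = 7327; a·d/n = 833·1801/7327 = 204.7541; b·c/n = 2782·1911/7327 = 725.5906
OR_MH = (120.3741 + 204.7541) / (214.8503 + 725.5906) = 325.1281 / 940.4408 = 0.34572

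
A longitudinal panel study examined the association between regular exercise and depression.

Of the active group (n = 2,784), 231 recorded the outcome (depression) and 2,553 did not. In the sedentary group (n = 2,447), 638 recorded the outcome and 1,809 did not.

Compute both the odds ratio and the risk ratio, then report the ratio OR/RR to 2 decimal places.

From the description: a = 231, b = 2553, c = 638, d = 1809.
OR = (231·1809)/(2553·638) = 417879/1628814 = 0.25655
Risk in exposed = 231/2784 = 0.08297; risk in unexposed = 638/2447 = 0.26073; RR = 0.31824
OR/RR = 0.25655 / 0.31824 = 0.80616
The outcome is not rare, so the OR lies further from 1 than the RR.

0.81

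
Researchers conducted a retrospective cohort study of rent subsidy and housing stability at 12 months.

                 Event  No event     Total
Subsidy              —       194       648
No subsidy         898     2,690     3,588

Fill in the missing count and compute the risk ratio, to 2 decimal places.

The missing cell is in the exposed row: 648 − 194 = 454.
So a = 454, b = 194, c = 898, d = 2690.
RR = [a/(a+b)] / [c/(c+d)] = (454/648) / (898/3588) = 0.70062/0.25028 = 2.79935

2.80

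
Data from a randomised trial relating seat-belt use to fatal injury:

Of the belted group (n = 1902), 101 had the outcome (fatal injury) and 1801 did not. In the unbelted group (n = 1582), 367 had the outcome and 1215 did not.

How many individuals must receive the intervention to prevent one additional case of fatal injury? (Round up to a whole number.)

Risk in treated group = 101/1902 = 0.05310; risk in control = 367/1582 = 0.23198.
Absolute risk reduction = 0.23198 − 0.05310 = 0.17888
NNT = 1 / ARR = 1 / 0.17888 = 5.590 → round up → 6

6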